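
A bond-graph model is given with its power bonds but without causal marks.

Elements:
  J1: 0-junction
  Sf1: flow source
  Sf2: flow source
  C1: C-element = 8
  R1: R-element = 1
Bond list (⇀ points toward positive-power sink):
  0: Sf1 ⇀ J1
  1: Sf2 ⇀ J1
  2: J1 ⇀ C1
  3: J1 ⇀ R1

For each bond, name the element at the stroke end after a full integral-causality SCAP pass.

#0 →Sf1  (Sf1 (Sf) sets flow on bond)
#1 →Sf2  (Sf2 (Sf) sets flow on bond)
#2 →J1  (C1: C, integral causality)
#3 →R1  (common-e at J1 fixed by 2)

#0 stroke at Sf1
#1 stroke at Sf2
#2 stroke at J1
#3 stroke at R1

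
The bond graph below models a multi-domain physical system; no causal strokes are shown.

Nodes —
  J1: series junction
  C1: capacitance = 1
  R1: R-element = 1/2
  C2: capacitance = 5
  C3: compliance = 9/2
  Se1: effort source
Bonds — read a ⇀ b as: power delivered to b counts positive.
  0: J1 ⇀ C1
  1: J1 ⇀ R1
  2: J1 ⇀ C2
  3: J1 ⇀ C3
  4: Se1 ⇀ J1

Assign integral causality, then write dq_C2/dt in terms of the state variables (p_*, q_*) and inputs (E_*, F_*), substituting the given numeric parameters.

β4 stroke at J1  (Se1: effort source, stroke at far end)
β0 stroke at J1  (C1 outputs effort q/C1)
β2 stroke at J1  (C2 integral (e out))
β3 stroke at J1  (prefer integral on C3)
β1 stroke at R1  (J1: last free bond brings flow in)

dq_C2/dt = 2*E_Se1 - 2*q_C1 - 2*q_C2/5 - 4*q_C3/9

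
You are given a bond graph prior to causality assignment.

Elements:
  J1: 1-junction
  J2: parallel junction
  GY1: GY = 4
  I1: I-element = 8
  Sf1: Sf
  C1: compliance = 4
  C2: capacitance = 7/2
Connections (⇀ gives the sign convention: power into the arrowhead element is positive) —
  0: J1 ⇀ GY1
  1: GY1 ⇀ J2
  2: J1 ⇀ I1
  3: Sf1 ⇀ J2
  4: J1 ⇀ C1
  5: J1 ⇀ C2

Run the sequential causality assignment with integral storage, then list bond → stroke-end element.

β0 |J1
β1 |J2
β2 |I1
β3 |Sf1
β4 |J1
β5 |J1

β3 →Sf1  (Sf1: flow source, stroke at near end)
β1 →J2  (closing 0-jn rule on J2)
β0 →J1  (GY GY1: same side as bond 1)
β2 →I1  (I1 integral (f out))
β4 →J1  (J1 flow already set via bond 2)
β5 →J1  (1-jn J1 has f-setter on 2)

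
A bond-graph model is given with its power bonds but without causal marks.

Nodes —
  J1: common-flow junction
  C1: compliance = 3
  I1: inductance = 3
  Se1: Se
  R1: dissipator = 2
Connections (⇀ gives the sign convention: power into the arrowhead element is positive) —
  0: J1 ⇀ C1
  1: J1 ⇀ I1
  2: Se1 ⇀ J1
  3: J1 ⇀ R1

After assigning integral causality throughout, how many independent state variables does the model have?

2  (C1, I1 all integral)

#2 stroke→J1  (source Se1 imposes e)
#0 stroke→J1  (C1 integral (e out))
#1 stroke→I1  (prefer integral on I1)
#3 stroke→J1  (1-jn J1 has f-setter on 1)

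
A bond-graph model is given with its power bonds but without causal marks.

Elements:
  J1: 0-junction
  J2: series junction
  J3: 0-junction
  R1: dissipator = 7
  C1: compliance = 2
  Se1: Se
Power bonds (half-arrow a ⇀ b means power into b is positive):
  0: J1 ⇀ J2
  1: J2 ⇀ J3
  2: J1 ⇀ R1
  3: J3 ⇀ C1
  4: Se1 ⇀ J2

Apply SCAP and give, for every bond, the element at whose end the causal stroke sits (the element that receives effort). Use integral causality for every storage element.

β4 |J2  (Se1 fixes effort; stroke away)
β3 |J3  (C1 outputs effort q/C1)
β1 |J2  (common-e at J3 fixed by 3)
β0 |J1  (closing 1-jn rule on J2)
β2 |R1  (J1: bond 0 brought effort, rest push out)

bond 0 stroke at J1
bond 1 stroke at J2
bond 2 stroke at R1
bond 3 stroke at J3
bond 4 stroke at J2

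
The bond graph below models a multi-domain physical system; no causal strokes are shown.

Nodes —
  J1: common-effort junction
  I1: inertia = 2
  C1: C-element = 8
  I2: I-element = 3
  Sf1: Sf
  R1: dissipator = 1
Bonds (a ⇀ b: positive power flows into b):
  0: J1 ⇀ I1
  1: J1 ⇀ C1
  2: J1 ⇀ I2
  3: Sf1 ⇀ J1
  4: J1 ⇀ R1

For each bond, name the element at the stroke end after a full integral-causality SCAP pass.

bond 3 |Sf1  (Sf1 fixes flow; stroke at Sf1)
bond 0 |I1  (I1: I, integral causality)
bond 1 |J1  (prefer integral on C1)
bond 2 |I2  (0-jn J1 has e-setter on 1)
bond 4 |R1  (0-jn J1 has e-setter on 1)

#0 stroke at I1
#1 stroke at J1
#2 stroke at I2
#3 stroke at Sf1
#4 stroke at R1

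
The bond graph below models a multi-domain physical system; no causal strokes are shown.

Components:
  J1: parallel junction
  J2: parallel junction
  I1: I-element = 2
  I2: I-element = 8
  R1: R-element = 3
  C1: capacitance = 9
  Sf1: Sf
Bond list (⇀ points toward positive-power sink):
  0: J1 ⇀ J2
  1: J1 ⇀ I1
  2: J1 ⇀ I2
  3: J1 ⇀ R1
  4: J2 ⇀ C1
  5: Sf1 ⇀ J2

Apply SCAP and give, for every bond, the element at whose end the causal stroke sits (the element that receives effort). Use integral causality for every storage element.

bond 0 →J1
bond 1 →I1
bond 2 →I2
bond 3 →R1
bond 4 →J2
bond 5 →Sf1

β5 stroke→Sf1  (source Sf1 imposes f)
β1 stroke→I1  (I1 outputs flow p/I1)
β2 stroke→I2  (I2 outputs flow p/I2)
β4 stroke→J2  (C1 integral (e out))
β0 stroke→J1  (J2 effort already set via bond 4)
β3 stroke→R1  (common-e at J1 fixed by 0)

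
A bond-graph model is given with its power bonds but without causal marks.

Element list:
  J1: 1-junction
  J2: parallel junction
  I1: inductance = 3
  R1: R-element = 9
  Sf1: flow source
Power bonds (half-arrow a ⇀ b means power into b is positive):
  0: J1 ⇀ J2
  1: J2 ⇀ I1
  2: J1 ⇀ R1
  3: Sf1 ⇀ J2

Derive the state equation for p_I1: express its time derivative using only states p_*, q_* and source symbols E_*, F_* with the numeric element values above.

dp_I1/dt = 9*F_Sf1 - 3*p_I1

#3 →Sf1  (Sf1 (Sf) sets flow on bond)
#1 →I1  (I1: I, integral causality)
#0 →J2  (only one effort-in slot at J2)
#2 →J1  (J1 flow already set via bond 0)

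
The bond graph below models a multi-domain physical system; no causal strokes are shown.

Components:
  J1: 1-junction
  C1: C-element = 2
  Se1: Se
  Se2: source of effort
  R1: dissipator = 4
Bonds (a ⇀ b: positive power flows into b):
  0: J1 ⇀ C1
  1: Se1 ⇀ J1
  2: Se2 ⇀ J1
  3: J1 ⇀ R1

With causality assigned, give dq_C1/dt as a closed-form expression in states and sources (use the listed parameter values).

dq_C1/dt = E_Se1/4 + E_Se2/4 - q_C1/8

#1 stroke→J1  (Se1 (Se) sets effort on bond)
#2 stroke→J1  (Se2 (Se) sets effort on bond)
#0 stroke→J1  (C1 outputs effort q/C1)
#3 stroke→R1  (J1: last free bond brings flow in)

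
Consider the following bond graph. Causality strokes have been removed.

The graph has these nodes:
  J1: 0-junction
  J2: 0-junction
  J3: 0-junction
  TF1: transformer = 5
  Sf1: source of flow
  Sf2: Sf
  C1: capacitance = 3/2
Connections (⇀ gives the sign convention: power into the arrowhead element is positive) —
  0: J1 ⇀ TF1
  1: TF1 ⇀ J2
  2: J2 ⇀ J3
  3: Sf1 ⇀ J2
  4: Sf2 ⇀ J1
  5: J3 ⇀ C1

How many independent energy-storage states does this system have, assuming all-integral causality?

#3 stroke→Sf1  (Sf1 fixes flow; stroke at Sf1)
#4 stroke→Sf2  (Sf2 (Sf) sets flow on bond)
#0 stroke→J1  (closing 0-jn rule on J1)
#1 stroke→TF1  (through TF1, causality passes straight; one stroke at TF1)
#2 stroke→J2  (J2 needs exactly one e-in)
#5 stroke→J3  (closing 0-jn rule on J3)

1  (C1 all integral)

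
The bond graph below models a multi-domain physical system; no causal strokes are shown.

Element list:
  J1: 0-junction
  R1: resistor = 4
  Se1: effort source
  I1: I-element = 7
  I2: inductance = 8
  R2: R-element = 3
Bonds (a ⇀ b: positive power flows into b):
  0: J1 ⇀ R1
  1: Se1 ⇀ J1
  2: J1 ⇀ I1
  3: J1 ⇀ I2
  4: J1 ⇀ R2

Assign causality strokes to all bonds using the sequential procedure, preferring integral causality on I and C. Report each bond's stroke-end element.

b1 →J1  (source Se1 imposes e)
b0 →R1  (common-e at J1 fixed by 1)
b2 →I1  (J1 effort already set via bond 1)
b3 →I2  (common-e at J1 fixed by 1)
b4 →R2  (common-e at J1 fixed by 1)

bond 0 stroke→R1
bond 1 stroke→J1
bond 2 stroke→I1
bond 3 stroke→I2
bond 4 stroke→R2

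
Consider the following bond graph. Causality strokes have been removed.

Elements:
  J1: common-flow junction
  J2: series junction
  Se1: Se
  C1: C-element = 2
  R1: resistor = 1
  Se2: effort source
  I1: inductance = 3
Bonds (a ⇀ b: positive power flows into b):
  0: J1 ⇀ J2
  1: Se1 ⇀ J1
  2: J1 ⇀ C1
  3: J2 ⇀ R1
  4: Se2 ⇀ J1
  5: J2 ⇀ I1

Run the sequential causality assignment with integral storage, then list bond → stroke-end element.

bond 1 stroke at J1  (Se1 fixes effort; stroke away)
bond 4 stroke at J1  (Se2 fixes effort; stroke away)
bond 2 stroke at J1  (C1: C, integral causality)
bond 0 stroke at J2  (closing 1-jn rule on J1)
bond 5 stroke at I1  (prefer integral on I1)
bond 3 stroke at J2  (1-jn J2 has f-setter on 5)

b0 stroke→J2
b1 stroke→J1
b2 stroke→J1
b3 stroke→J2
b4 stroke→J1
b5 stroke→I1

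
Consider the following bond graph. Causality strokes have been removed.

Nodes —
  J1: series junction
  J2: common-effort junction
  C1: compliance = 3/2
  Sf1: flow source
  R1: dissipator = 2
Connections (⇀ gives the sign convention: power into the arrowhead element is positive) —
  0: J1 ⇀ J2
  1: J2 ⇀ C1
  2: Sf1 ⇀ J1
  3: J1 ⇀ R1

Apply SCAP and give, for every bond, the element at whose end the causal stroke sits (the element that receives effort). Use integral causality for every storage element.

#0 |J1
#1 |J2
#2 |Sf1
#3 |J1

bond 2 stroke at Sf1  (Sf1 fixes flow; stroke at Sf1)
bond 0 stroke at J1  (common-f at J1 fixed by 2)
bond 3 stroke at J1  (J1 flow already set via bond 2)
bond 1 stroke at J2  (J2 needs exactly one e-in)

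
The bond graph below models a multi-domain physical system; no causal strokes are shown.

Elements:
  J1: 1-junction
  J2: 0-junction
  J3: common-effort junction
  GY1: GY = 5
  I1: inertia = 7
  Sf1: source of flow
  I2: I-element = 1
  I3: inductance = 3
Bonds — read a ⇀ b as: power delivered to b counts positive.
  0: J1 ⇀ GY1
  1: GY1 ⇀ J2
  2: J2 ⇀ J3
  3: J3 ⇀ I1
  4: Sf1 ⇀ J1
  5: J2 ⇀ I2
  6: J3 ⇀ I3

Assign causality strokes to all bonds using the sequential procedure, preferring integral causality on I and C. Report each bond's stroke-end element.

b4 →Sf1  (Sf1 fixes flow; stroke at Sf1)
b0 →J1  (1-jn J1 has f-setter on 4)
b1 →J2  (GY1 both-in/both-out from 0)
b2 →J3  (0-jn J2 has e-setter on 1)
b5 →I2  (0-jn J2 has e-setter on 1)
b3 →I1  (J3: bond 2 brought effort, rest push out)
b6 →I3  (J3 effort already set via bond 2)

b0 |J1
b1 |J2
b2 |J3
b3 |I1
b4 |Sf1
b5 |I2
b6 |I3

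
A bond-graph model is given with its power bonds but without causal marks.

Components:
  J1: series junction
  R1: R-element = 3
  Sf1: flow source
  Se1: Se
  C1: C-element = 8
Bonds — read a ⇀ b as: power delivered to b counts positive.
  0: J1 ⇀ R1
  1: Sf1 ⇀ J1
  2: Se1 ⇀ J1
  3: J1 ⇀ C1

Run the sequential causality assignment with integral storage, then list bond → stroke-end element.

#1 stroke at Sf1  (Sf1 fixes flow; stroke at Sf1)
#2 stroke at J1  (Se1: effort source, stroke at far end)
#0 stroke at J1  (J1 flow already set via bond 1)
#3 stroke at J1  (1-jn J1 has f-setter on 1)

bond 0 |J1
bond 1 |Sf1
bond 2 |J1
bond 3 |J1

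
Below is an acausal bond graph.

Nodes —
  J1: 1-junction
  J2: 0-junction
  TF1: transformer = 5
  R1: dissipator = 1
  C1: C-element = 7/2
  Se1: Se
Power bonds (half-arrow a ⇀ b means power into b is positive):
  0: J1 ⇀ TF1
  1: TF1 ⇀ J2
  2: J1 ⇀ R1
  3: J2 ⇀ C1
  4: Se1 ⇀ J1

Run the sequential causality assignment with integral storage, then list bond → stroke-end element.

β0 stroke at J1
β1 stroke at TF1
β2 stroke at R1
β3 stroke at J2
β4 stroke at J1

bond 4 stroke at J1  (Se1 fixes effort; stroke away)
bond 3 stroke at J2  (C1 integral (e out))
bond 1 stroke at TF1  (0-jn J2 has e-setter on 3)
bond 0 stroke at J1  (TF1: transformer flips bond 1)
bond 2 stroke at R1  (J1 needs exactly one f-in)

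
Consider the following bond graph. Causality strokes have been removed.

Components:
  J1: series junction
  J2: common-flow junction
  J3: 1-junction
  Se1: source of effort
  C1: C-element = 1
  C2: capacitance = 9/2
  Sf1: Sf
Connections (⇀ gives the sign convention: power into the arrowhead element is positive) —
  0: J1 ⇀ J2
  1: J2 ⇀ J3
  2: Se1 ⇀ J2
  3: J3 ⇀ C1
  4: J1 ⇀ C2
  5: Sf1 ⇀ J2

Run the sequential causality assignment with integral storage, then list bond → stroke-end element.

b0 |J2
b1 |J2
b2 |J2
b3 |J3
b4 |J1
b5 |Sf1

bond 2 stroke→J2  (source Se1 imposes e)
bond 5 stroke→Sf1  (Sf1 (Sf) sets flow on bond)
bond 0 stroke→J2  (J2: bond 5 brought flow, rest push out)
bond 1 stroke→J2  (J2: bond 5 brought flow, rest push out)
bond 3 stroke→J3  (common-f at J3 fixed by 1)
bond 4 stroke→J1  (1-jn J1 has f-setter on 0)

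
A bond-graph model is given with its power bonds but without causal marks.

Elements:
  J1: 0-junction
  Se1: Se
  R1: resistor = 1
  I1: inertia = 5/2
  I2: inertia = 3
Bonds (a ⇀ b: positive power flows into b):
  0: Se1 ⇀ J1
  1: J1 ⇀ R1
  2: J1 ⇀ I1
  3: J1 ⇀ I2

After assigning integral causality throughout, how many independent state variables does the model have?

2  (I1, I2 all integral)

β0 stroke at J1  (Se1: effort source, stroke at far end)
β1 stroke at R1  (common-e at J1 fixed by 0)
β2 stroke at I1  (0-jn J1 has e-setter on 0)
β3 stroke at I2  (common-e at J1 fixed by 0)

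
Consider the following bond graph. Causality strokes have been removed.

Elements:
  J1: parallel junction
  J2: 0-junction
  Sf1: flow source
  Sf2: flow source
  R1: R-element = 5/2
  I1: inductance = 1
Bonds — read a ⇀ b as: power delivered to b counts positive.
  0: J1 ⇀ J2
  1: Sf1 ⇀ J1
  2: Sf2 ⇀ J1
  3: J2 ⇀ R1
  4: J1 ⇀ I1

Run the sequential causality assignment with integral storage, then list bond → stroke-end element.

b1 stroke→Sf1  (Sf1 (Sf) sets flow on bond)
b2 stroke→Sf2  (source Sf2 imposes f)
b4 stroke→I1  (prefer integral on I1)
b0 stroke→J1  (J1 needs exactly one e-in)
b3 stroke→J2  (closing 0-jn rule on J2)

β0 →J1
β1 →Sf1
β2 →Sf2
β3 →J2
β4 →I1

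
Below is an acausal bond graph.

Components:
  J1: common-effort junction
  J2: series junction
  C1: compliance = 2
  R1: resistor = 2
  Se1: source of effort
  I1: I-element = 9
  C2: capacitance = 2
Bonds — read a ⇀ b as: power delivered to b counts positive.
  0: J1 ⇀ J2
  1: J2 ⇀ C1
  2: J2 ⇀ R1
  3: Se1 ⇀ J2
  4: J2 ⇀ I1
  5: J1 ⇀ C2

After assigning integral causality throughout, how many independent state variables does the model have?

3  (C1, C2, I1 all integral)

b3 |J2  (Se1: effort source, stroke at far end)
b1 |J2  (C1: C, integral causality)
b4 |I1  (I1: I, integral causality)
b0 |J2  (J2: bond 4 brought flow, rest push out)
b2 |J2  (J2: bond 4 brought flow, rest push out)
b5 |J1  (only one effort-in slot at J1)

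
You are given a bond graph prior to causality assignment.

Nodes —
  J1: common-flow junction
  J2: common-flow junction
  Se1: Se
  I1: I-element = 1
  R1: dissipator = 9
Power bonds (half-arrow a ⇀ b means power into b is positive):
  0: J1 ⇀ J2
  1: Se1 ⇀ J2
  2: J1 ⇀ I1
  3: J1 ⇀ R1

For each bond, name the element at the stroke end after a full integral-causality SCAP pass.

bond 1 stroke→J2  (Se1 fixes effort; stroke away)
bond 0 stroke→J1  (J2: last free bond brings flow in)
bond 2 stroke→I1  (I1: I, integral causality)
bond 3 stroke→J1  (common-f at J1 fixed by 2)

b0 |J1
b1 |J2
b2 |I1
b3 |J1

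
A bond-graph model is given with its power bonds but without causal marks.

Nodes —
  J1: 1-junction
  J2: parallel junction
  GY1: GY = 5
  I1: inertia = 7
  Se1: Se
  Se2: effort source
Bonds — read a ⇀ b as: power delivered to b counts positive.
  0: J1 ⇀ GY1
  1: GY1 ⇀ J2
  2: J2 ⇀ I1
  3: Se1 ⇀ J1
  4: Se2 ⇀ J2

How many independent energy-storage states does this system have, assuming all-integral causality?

1  (I1 all integral)

b3 →J1  (source Se1 imposes e)
b4 →J2  (Se2: effort source, stroke at far end)
b0 →GY1  (only one flow-in slot at J1)
b1 →GY1  (J2 effort already set via bond 4)
b2 →I1  (common-e at J2 fixed by 4)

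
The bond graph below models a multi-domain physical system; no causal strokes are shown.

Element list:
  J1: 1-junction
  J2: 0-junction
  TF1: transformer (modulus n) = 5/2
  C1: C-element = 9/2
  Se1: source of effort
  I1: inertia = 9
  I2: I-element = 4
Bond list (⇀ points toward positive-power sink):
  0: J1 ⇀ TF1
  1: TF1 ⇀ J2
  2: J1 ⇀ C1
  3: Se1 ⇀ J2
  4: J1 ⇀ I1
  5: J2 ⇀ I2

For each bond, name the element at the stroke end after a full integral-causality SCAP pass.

β3 →J2  (Se1 fixes effort; stroke away)
β1 →TF1  (common-e at J2 fixed by 3)
β5 →I2  (J2: bond 3 brought effort, rest push out)
β0 →J1  (through TF1, causality passes straight; one stroke at TF1)
β2 →J1  (C1: C, integral causality)
β4 →I1  (only one flow-in slot at J1)

bond 0 |J1
bond 1 |TF1
bond 2 |J1
bond 3 |J2
bond 4 |I1
bond 5 |I2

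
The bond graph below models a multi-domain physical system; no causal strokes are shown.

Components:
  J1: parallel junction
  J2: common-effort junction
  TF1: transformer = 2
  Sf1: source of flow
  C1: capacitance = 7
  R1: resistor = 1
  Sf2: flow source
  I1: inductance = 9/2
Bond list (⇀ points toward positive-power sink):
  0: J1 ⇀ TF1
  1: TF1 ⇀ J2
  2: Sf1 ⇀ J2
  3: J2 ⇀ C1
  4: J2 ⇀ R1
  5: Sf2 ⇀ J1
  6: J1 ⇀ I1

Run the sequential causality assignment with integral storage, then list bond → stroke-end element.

bond 2 stroke at Sf1  (Sf1 fixes flow; stroke at Sf1)
bond 5 stroke at Sf2  (Sf2 (Sf) sets flow on bond)
bond 3 stroke at J2  (C1 outputs effort q/C1)
bond 1 stroke at TF1  (J2: bond 3 brought effort, rest push out)
bond 4 stroke at R1  (common-e at J2 fixed by 3)
bond 0 stroke at J1  (through TF1, causality passes straight; one stroke at TF1)
bond 6 stroke at I1  (J1 effort already set via bond 0)

b0 stroke at J1
b1 stroke at TF1
b2 stroke at Sf1
b3 stroke at J2
b4 stroke at R1
b5 stroke at Sf2
b6 stroke at I1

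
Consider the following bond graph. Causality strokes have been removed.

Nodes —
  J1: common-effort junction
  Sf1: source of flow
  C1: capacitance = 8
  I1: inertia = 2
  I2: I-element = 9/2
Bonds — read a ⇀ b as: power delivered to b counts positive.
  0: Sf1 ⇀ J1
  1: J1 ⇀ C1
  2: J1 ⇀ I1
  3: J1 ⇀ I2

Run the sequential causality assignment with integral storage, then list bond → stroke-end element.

#0 →Sf1  (Sf1 fixes flow; stroke at Sf1)
#1 →J1  (prefer integral on C1)
#2 →I1  (0-jn J1 has e-setter on 1)
#3 →I2  (common-e at J1 fixed by 1)

b0 stroke at Sf1
b1 stroke at J1
b2 stroke at I1
b3 stroke at I2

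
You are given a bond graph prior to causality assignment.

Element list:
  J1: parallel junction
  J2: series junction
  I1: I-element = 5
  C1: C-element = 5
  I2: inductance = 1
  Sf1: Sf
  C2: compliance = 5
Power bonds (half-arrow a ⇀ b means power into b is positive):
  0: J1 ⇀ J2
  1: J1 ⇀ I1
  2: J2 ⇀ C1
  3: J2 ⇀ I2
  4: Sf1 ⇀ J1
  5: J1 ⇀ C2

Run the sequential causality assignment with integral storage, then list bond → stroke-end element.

bond 0 →J2
bond 1 →I1
bond 2 →J2
bond 3 →I2
bond 4 →Sf1
bond 5 →J1

bond 4 |Sf1  (Sf1 fixes flow; stroke at Sf1)
bond 1 |I1  (I1: I, integral causality)
bond 2 |J2  (C1: C, integral causality)
bond 3 |I2  (I2 outputs flow p/I2)
bond 0 |J2  (1-jn J2 has f-setter on 3)
bond 5 |J1  (only one effort-in slot at J1)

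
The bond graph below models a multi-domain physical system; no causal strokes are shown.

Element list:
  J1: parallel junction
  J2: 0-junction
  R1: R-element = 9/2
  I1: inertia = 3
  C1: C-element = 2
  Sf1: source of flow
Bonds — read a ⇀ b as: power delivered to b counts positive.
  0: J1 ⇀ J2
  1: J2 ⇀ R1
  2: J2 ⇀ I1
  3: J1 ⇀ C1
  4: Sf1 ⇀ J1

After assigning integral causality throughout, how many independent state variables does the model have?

2  (C1, I1 all integral)

#4 |Sf1  (Sf1 (Sf) sets flow on bond)
#2 |I1  (prefer integral on I1)
#3 |J1  (C1 outputs effort q/C1)
#0 |J2  (0-jn J1 has e-setter on 3)
#1 |R1  (common-e at J2 fixed by 0)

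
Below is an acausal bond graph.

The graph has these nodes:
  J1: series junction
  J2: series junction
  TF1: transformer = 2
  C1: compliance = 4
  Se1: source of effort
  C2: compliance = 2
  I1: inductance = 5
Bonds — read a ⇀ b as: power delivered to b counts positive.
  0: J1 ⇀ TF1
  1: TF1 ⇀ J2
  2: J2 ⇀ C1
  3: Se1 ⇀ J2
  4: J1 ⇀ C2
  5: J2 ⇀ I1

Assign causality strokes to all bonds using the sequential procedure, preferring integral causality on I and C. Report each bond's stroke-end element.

#0 stroke→TF1
#1 stroke→J2
#2 stroke→J2
#3 stroke→J2
#4 stroke→J1
#5 stroke→I1

b3 stroke at J2  (source Se1 imposes e)
b2 stroke at J2  (prefer integral on C1)
b4 stroke at J1  (prefer integral on C2)
b0 stroke at TF1  (closing 1-jn rule on J1)
b1 stroke at J2  (TF TF1: opposite of bond 0)
b5 stroke at I1  (J2 needs exactly one f-in)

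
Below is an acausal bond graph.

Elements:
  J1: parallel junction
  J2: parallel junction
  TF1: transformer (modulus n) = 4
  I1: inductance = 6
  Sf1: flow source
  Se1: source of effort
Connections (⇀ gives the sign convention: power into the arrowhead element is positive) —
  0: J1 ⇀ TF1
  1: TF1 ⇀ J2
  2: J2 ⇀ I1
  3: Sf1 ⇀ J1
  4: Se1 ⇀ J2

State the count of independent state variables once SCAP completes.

1  (I1 all integral)

β3 →Sf1  (source Sf1 imposes f)
β4 →J2  (source Se1 imposes e)
β0 →J1  (closing 0-jn rule on J1)
β1 →TF1  (0-jn J2 has e-setter on 4)
β2 →I1  (common-e at J2 fixed by 4)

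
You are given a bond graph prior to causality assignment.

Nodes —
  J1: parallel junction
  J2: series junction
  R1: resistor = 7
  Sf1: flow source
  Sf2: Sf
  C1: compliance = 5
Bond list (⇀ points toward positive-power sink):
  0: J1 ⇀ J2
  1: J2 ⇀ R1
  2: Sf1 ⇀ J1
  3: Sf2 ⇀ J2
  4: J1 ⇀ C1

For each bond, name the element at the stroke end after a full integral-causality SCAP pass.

bond 0 |J2
bond 1 |J2
bond 2 |Sf1
bond 3 |Sf2
bond 4 |J1

β2 |Sf1  (Sf1 fixes flow; stroke at Sf1)
β3 |Sf2  (Sf2 (Sf) sets flow on bond)
β0 |J2  (J2 flow already set via bond 3)
β1 |J2  (common-f at J2 fixed by 3)
β4 |J1  (J1 needs exactly one e-in)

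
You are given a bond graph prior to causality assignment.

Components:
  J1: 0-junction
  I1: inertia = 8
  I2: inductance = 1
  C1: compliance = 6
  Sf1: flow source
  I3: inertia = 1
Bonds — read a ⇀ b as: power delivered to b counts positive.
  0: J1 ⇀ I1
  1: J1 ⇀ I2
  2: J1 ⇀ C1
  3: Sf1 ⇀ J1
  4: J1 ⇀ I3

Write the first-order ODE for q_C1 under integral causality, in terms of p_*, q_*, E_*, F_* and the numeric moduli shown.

dq_C1/dt = F_Sf1 - p_I1/8 - p_I2 - p_I3

β3 →Sf1  (Sf1 (Sf) sets flow on bond)
β0 →I1  (I1 integral (f out))
β1 →I2  (I2 outputs flow p/I2)
β2 →J1  (C1 integral (e out))
β4 →I3  (0-jn J1 has e-setter on 2)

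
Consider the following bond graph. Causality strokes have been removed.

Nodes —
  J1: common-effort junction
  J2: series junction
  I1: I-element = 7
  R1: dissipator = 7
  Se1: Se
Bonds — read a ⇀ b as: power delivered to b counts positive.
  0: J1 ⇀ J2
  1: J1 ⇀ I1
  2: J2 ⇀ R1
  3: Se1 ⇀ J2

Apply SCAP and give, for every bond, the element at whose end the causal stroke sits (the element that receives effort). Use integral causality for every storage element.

#0 →J1
#1 →I1
#2 →J2
#3 →J2

#3 |J2  (Se1 fixes effort; stroke away)
#1 |I1  (prefer integral on I1)
#0 |J1  (J1: last free bond brings effort in)
#2 |J2  (1-jn J2 has f-setter on 0)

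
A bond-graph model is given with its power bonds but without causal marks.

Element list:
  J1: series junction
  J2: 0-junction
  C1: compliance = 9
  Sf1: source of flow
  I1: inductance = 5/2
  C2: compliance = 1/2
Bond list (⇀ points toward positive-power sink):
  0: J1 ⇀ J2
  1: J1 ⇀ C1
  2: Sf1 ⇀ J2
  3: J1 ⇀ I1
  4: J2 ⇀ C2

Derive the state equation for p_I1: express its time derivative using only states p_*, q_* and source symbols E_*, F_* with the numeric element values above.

b2 stroke at Sf1  (Sf1: flow source, stroke at near end)
b1 stroke at J1  (C1 integral (e out))
b3 stroke at I1  (I1 outputs flow p/I1)
b0 stroke at J1  (common-f at J1 fixed by 3)
b4 stroke at J2  (J2: last free bond brings effort in)

dp_I1/dt = -q_C1/9 - 2*q_C2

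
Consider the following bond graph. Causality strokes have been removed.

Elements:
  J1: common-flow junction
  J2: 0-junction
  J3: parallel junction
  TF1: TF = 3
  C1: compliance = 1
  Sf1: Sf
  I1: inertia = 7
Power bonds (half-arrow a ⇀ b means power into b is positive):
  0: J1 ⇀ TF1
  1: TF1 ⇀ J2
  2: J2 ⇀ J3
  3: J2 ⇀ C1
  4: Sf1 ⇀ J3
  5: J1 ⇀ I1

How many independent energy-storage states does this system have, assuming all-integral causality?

2  (C1, I1 all integral)

β4 stroke at Sf1  (Sf1: flow source, stroke at near end)
β2 stroke at J3  (only one effort-in slot at J3)
β3 stroke at J2  (C1: C, integral causality)
β1 stroke at TF1  (J2: bond 3 brought effort, rest push out)
β0 stroke at J1  (TF1: transformer flips bond 1)
β5 stroke at I1  (only one flow-in slot at J1)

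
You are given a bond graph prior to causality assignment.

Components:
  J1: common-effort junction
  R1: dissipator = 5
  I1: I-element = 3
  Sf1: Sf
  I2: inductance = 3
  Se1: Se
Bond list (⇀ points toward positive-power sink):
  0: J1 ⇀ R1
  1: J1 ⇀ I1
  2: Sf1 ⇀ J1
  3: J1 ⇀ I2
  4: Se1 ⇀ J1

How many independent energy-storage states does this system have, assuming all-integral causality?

2  (I1, I2 all integral)

b2 stroke at Sf1  (Sf1 (Sf) sets flow on bond)
b4 stroke at J1  (source Se1 imposes e)
b0 stroke at R1  (common-e at J1 fixed by 4)
b1 stroke at I1  (J1: bond 4 brought effort, rest push out)
b3 stroke at I2  (J1: bond 4 brought effort, rest push out)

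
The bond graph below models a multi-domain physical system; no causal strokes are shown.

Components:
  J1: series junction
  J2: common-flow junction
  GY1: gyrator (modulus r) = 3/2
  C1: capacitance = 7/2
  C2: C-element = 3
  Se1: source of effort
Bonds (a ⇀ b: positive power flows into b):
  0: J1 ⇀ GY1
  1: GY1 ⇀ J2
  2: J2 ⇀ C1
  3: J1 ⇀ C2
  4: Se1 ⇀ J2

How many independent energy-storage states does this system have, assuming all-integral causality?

2  (C1, C2 all integral)

#4 →J2  (Se1: effort source, stroke at far end)
#2 →J2  (C1 integral (e out))
#1 →GY1  (J2 needs exactly one f-in)
#0 →GY1  (GY1: gyrator matches bond 1)
#3 →J1  (1-jn J1 has f-setter on 0)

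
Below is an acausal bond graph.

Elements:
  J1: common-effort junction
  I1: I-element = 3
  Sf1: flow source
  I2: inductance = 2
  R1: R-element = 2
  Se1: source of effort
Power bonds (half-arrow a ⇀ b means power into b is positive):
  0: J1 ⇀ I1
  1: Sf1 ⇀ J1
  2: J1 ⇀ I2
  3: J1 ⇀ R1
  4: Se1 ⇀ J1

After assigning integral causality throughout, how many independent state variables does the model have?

2  (I1, I2 all integral)

#1 stroke at Sf1  (source Sf1 imposes f)
#4 stroke at J1  (Se1 (Se) sets effort on bond)
#0 stroke at I1  (J1: bond 4 brought effort, rest push out)
#2 stroke at I2  (common-e at J1 fixed by 4)
#3 stroke at R1  (J1: bond 4 brought effort, rest push out)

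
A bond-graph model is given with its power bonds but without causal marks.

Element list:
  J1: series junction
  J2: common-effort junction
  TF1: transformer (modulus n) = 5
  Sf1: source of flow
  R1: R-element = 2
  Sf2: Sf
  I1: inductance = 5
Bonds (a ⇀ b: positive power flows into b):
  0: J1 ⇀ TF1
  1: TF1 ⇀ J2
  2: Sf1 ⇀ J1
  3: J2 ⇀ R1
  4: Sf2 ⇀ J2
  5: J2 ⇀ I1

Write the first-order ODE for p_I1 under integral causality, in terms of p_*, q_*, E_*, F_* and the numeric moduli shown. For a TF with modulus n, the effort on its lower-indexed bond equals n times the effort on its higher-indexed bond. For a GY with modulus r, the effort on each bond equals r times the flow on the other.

#2 stroke at Sf1  (Sf1: flow source, stroke at near end)
#4 stroke at Sf2  (source Sf2 imposes f)
#0 stroke at J1  (1-jn J1 has f-setter on 2)
#1 stroke at TF1  (TF TF1: opposite of bond 0)
#5 stroke at I1  (prefer integral on I1)
#3 stroke at J2  (J2 needs exactly one e-in)

dp_I1/dt = 10*F_Sf1 + 2*F_Sf2 - 2*p_I1/5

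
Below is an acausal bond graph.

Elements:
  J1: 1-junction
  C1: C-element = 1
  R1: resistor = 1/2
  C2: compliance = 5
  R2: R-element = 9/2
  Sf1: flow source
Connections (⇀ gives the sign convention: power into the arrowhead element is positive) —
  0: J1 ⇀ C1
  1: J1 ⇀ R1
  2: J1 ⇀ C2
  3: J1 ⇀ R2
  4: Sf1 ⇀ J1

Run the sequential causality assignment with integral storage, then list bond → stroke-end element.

#4 |Sf1  (Sf1 fixes flow; stroke at Sf1)
#0 |J1  (J1: bond 4 brought flow, rest push out)
#1 |J1  (J1: bond 4 brought flow, rest push out)
#2 |J1  (common-f at J1 fixed by 4)
#3 |J1  (common-f at J1 fixed by 4)

#0 stroke→J1
#1 stroke→J1
#2 stroke→J1
#3 stroke→J1
#4 stroke→Sf1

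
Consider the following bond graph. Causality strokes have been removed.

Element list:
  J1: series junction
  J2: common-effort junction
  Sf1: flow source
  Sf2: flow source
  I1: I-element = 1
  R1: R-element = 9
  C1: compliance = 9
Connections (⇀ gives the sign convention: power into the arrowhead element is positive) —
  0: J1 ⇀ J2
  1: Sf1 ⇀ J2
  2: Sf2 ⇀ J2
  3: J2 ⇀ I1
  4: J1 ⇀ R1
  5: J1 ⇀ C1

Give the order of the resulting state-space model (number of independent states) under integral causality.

2  (C1, I1 all integral)

bond 1 |Sf1  (Sf1 fixes flow; stroke at Sf1)
bond 2 |Sf2  (Sf2 (Sf) sets flow on bond)
bond 3 |I1  (I1 outputs flow p/I1)
bond 0 |J2  (only one effort-in slot at J2)
bond 4 |J1  (J1: bond 0 brought flow, rest push out)
bond 5 |J1  (common-f at J1 fixed by 0)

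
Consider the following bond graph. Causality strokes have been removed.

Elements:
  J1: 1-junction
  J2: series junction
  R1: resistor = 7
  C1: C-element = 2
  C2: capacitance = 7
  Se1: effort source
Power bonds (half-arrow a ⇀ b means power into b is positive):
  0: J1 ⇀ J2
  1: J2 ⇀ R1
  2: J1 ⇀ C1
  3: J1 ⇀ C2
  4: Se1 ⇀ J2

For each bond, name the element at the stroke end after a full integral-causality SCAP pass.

β4 stroke→J2  (source Se1 imposes e)
β2 stroke→J1  (C1 outputs effort q/C1)
β3 stroke→J1  (C2 integral (e out))
β0 stroke→J2  (closing 1-jn rule on J1)
β1 stroke→R1  (only one flow-in slot at J2)

#0 stroke at J2
#1 stroke at R1
#2 stroke at J1
#3 stroke at J1
#4 stroke at J2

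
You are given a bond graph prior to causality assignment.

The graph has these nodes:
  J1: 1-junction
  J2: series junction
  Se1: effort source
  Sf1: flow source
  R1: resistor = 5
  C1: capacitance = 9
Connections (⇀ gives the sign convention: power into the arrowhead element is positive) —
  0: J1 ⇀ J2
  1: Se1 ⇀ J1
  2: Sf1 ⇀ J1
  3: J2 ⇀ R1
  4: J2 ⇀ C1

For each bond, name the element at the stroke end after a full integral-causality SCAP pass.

bond 0 stroke→J1
bond 1 stroke→J1
bond 2 stroke→Sf1
bond 3 stroke→J2
bond 4 stroke→J2

β1 stroke→J1  (Se1 (Se) sets effort on bond)
β2 stroke→Sf1  (source Sf1 imposes f)
β0 stroke→J1  (1-jn J1 has f-setter on 2)
β3 stroke→J2  (common-f at J2 fixed by 0)
β4 stroke→J2  (common-f at J2 fixed by 0)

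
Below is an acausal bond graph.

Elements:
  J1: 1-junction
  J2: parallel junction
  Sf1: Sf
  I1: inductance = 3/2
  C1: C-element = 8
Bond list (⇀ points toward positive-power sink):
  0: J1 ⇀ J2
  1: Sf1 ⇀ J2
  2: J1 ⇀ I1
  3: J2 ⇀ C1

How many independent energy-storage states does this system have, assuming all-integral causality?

2  (C1, I1 all integral)

#1 →Sf1  (Sf1 fixes flow; stroke at Sf1)
#2 →I1  (prefer integral on I1)
#0 →J1  (common-f at J1 fixed by 2)
#3 →J2  (J2: last free bond brings effort in)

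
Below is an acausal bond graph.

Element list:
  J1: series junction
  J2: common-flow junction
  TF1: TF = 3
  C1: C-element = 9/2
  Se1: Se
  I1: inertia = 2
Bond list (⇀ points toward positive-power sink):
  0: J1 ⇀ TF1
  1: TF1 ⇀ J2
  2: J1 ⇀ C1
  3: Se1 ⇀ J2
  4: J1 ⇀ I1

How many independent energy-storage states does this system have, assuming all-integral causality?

2  (C1, I1 all integral)

b3 →J2  (source Se1 imposes e)
b1 →TF1  (only one flow-in slot at J2)
b0 →J1  (TF1: transformer flips bond 1)
b2 →J1  (C1 outputs effort q/C1)
b4 →I1  (closing 1-jn rule on J1)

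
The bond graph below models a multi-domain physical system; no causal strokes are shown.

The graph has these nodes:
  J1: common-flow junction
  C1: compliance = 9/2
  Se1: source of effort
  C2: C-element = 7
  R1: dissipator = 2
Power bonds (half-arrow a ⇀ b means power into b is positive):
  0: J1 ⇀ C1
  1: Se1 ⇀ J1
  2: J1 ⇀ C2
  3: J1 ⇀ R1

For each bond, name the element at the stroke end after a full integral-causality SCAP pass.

β1 |J1  (source Se1 imposes e)
β0 |J1  (C1 outputs effort q/C1)
β2 |J1  (prefer integral on C2)
β3 |R1  (J1 needs exactly one f-in)

#0 |J1
#1 |J1
#2 |J1
#3 |R1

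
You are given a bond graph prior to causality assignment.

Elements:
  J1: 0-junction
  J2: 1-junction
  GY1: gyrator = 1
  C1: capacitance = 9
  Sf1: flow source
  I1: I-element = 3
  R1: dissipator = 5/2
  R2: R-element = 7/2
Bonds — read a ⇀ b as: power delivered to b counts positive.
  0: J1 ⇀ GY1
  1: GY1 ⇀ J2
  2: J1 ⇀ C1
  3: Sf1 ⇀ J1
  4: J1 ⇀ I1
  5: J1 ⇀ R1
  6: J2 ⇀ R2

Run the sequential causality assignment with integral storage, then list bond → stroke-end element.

β0 stroke→GY1
β1 stroke→GY1
β2 stroke→J1
β3 stroke→Sf1
β4 stroke→I1
β5 stroke→R1
β6 stroke→J2

b3 stroke→Sf1  (Sf1 (Sf) sets flow on bond)
b2 stroke→J1  (prefer integral on C1)
b0 stroke→GY1  (0-jn J1 has e-setter on 2)
b4 stroke→I1  (J1: bond 2 brought effort, rest push out)
b5 stroke→R1  (J1 effort already set via bond 2)
b1 stroke→GY1  (GY1 both-in/both-out from 0)
b6 stroke→J2  (1-jn J2 has f-setter on 1)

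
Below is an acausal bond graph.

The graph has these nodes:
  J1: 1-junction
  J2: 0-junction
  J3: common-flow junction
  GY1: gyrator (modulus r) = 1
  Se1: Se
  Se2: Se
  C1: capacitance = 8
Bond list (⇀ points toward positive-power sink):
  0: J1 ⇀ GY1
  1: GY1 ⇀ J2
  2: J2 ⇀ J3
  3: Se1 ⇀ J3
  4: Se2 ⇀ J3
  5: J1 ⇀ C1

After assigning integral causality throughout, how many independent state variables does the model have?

1  (C1 all integral)

b3 →J3  (Se1 fixes effort; stroke away)
b4 →J3  (Se2: effort source, stroke at far end)
b2 →J2  (J3 needs exactly one f-in)
b1 →GY1  (J2 effort already set via bond 2)
b0 →GY1  (GY GY1: same side as bond 1)
b5 →J1  (J1: bond 0 brought flow, rest push out)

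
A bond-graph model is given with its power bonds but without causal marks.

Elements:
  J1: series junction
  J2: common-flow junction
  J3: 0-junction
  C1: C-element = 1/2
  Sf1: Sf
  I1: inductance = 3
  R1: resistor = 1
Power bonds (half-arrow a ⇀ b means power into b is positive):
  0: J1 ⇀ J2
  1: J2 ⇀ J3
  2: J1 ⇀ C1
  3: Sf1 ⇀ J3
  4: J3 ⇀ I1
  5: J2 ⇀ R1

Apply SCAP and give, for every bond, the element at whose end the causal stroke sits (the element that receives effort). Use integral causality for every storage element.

β0 →J2
β1 →J3
β2 →J1
β3 →Sf1
β4 →I1
β5 →J2

bond 3 →Sf1  (Sf1 (Sf) sets flow on bond)
bond 2 →J1  (C1: C, integral causality)
bond 0 →J2  (closing 1-jn rule on J1)
bond 4 →I1  (I1: I, integral causality)
bond 1 →J3  (J3 needs exactly one e-in)
bond 5 →J2  (1-jn J2 has f-setter on 1)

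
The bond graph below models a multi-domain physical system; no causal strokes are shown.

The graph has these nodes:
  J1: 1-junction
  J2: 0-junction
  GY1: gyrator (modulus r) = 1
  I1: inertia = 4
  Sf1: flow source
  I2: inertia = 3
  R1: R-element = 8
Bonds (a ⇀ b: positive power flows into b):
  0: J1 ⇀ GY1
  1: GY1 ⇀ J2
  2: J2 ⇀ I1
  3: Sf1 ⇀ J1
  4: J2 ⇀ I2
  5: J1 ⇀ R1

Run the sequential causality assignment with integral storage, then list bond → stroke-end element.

b0 stroke at J1
b1 stroke at J2
b2 stroke at I1
b3 stroke at Sf1
b4 stroke at I2
b5 stroke at J1

β3 →Sf1  (Sf1 (Sf) sets flow on bond)
β0 →J1  (J1: bond 3 brought flow, rest push out)
β5 →J1  (1-jn J1 has f-setter on 3)
β1 →J2  (GY GY1: same side as bond 0)
β2 →I1  (common-e at J2 fixed by 1)
β4 →I2  (J2 effort already set via bond 1)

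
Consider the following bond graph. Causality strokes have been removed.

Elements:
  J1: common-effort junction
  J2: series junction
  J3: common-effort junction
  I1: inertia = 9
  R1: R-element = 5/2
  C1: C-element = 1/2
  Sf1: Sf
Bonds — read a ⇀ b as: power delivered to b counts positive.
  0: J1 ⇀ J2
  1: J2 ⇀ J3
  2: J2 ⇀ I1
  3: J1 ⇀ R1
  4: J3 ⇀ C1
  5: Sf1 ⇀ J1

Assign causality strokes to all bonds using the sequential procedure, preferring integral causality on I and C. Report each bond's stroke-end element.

bond 0 stroke→J2
bond 1 stroke→J2
bond 2 stroke→I1
bond 3 stroke→J1
bond 4 stroke→J3
bond 5 stroke→Sf1

b5 stroke at Sf1  (Sf1: flow source, stroke at near end)
b2 stroke at I1  (I1: I, integral causality)
b0 stroke at J2  (common-f at J2 fixed by 2)
b1 stroke at J2  (J2 flow already set via bond 2)
b4 stroke at J3  (only one effort-in slot at J3)
b3 stroke at J1  (closing 0-jn rule on J1)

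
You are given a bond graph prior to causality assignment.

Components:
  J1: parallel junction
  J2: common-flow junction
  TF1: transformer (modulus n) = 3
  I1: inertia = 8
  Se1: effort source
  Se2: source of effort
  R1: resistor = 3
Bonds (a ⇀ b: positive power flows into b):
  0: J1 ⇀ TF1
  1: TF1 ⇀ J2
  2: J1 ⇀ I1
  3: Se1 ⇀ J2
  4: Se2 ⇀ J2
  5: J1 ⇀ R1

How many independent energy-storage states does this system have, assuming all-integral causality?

#3 stroke at J2  (Se1: effort source, stroke at far end)
#4 stroke at J2  (source Se2 imposes e)
#1 stroke at TF1  (only one flow-in slot at J2)
#0 stroke at J1  (TF TF1: opposite of bond 1)
#2 stroke at I1  (J1: bond 0 brought effort, rest push out)
#5 stroke at R1  (0-jn J1 has e-setter on 0)

1  (I1 all integral)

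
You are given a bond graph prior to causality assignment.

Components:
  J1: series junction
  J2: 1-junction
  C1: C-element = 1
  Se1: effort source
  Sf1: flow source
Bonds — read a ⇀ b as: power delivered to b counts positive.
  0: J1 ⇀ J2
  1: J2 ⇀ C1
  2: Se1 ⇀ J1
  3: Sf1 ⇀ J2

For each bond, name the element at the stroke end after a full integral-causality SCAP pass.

b2 |J1  (source Se1 imposes e)
b3 |Sf1  (Sf1 (Sf) sets flow on bond)
b0 |J2  (closing 1-jn rule on J1)
b1 |J2  (J2 flow already set via bond 3)

β0 stroke→J2
β1 stroke→J2
β2 stroke→J1
β3 stroke→Sf1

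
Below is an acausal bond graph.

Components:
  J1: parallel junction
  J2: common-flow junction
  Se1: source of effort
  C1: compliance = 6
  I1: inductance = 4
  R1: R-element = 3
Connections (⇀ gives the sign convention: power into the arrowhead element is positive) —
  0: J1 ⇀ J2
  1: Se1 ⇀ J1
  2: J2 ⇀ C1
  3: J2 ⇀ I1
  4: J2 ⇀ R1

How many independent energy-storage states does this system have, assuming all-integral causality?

2  (C1, I1 all integral)

bond 1 stroke→J1  (Se1: effort source, stroke at far end)
bond 0 stroke→J2  (J1: bond 1 brought effort, rest push out)
bond 2 stroke→J2  (C1 outputs effort q/C1)
bond 3 stroke→I1  (prefer integral on I1)
bond 4 stroke→J2  (1-jn J2 has f-setter on 3)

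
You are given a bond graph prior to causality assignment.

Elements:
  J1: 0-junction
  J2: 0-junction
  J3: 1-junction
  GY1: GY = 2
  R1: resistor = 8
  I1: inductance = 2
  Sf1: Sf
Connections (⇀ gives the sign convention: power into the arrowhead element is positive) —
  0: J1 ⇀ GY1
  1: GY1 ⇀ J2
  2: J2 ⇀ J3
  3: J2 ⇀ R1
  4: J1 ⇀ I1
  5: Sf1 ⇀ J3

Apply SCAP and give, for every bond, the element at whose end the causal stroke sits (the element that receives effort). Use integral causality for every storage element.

b0 →J1
b1 →J2
b2 →J3
b3 →R1
b4 →I1
b5 →Sf1

β5 →Sf1  (source Sf1 imposes f)
β2 →J3  (common-f at J3 fixed by 5)
β4 →I1  (prefer integral on I1)
β0 →J1  (J1 needs exactly one e-in)
β1 →J2  (GY1 both-in/both-out from 0)
β3 →R1  (J2: bond 1 brought effort, rest push out)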